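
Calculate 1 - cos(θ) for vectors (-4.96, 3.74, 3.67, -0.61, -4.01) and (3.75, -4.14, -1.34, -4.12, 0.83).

With u = (-4.96, 3.74, 3.67, -0.61, -4.01), v = (3.75, -4.14, -1.34, -4.12, 0.83):
u·v = (-4.96)·3.75 + 3.74·(-4.14) + 3.67·(-1.34) + (-0.61)·(-4.12) + (-4.01)·0.83 = (-18.6) + (-15.4836) + (-4.9178) + 2.5132 + (-3.3283) = -39.8165.
|u| = √((-4.96)² + 3.74² + 3.67² + (-0.61)² + (-4.01)²) = √(24.6016 + 13.9876 + 13.4689 + 0.3721 + 16.0801) = √68.5103, |v| = √(3.75² + (-4.14)² + (-1.34)² + (-4.12)² + 0.83²) = √(14.0625 + 17.1396 + 1.7956 + 16.9744 + 0.6889) = √50.661.
cos θ = (u·v)/(|u||v|) = -39.8165/(√68.5103·√50.661) ≈ -0.6758
Cosine distance = 1 - cos θ ≈ 1 - (-0.6758) = 1.6758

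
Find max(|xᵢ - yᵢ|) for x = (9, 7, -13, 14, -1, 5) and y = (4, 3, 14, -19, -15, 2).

max(|x_i - y_i|) = max(|9 - 4|, |7 - 3|, |-13 - 14|, |14 - (-19)|, |-1 - (-15)|, |5 - 2|) = max(5, 4, 27, 33, 14, 3) = 33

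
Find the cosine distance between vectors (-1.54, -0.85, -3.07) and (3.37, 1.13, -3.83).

With u = (-1.54, -0.85, -3.07), v = (3.37, 1.13, -3.83):
u·v = (-1.54)·3.37 + (-0.85)·1.13 + (-3.07)·(-3.83) = (-5.1898) + (-0.9605) + 11.7581 = 5.6078.
|u| = √((-1.54)² + (-0.85)² + (-3.07)²) = √(2.3716 + 0.7225 + 9.4249) = √12.519, |v| = √(3.37² + 1.13² + (-3.83)²) = √(11.3569 + 1.2769 + 14.6689) = √27.3027.
cos θ = (u·v)/(|u||v|) = 5.6078/(√12.519·√27.3027) ≈ 0.3033
Cosine distance = 1 - cos θ ≈ 1 - 0.3033 = 0.6967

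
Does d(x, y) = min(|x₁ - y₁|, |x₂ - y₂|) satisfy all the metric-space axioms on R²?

No. d fails identity of indiscernibles: take x = (4, 0) and y = (4, 6). Then d(x,y) = min(|4 - 4|, |0 - 6|) = min(0, 6) = 0, yet x ≠ y.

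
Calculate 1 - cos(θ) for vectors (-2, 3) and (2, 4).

With u = (-2, 3), v = (2, 4):
u·v = (-2)·2 + 3·4 = (-4) + 12 = 8.
|u| = √((-2)² + 3²) = √13, |v| = √(2² + 4²) = √20, so |u||v| = √(13·20) = √260.
cos θ = (u·v)/(|u||v|) = 8/√260 ≈ 0.4961
Cosine distance = 1 - cos θ ≈ 1 - 0.4961 = 0.5039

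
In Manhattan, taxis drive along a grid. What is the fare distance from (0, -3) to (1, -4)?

Σ|x_i - y_i| = |0 - 1| + |-3 - (-4)| = 1 + 1 = 2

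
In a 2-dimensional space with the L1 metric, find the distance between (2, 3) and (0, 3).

Σ|x_i - y_i| = |2 - 0| + |3 - 3| = 2 + 0 = 2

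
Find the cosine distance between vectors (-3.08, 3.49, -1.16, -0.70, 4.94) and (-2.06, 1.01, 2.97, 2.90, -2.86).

With u = (-3.08, 3.49, -1.16, -0.70, 4.94), v = (-2.06, 1.01, 2.97, 2.90, -2.86):
u·v = (-3.08)·(-2.06) + 3.49·1.01 + (-1.16)·2.97 + (-0.7)·2.9 + 4.94·(-2.86) = 6.3448 + 3.5249 + (-3.4452) + (-2.03) + (-14.1284) = -9.7339.
|u| = √((-3.08)² + 3.49² + (-1.16)² + (-0.7)² + 4.94²) = √(9.4864 + 12.1801 + 1.3456 + 0.49 + 24.4036) = √47.9057, |v| = √((-2.06)² + 1.01² + 2.97² + 2.9² + (-2.86)²) = √(4.2436 + 1.0201 + 8.8209 + 8.41 + 8.1796) = √30.6742.
cos θ = (u·v)/(|u||v|) = -9.7339/(√47.9057·√30.6742) ≈ -0.2539
Cosine distance = 1 - cos θ ≈ 1 - (-0.2539) = 1.2539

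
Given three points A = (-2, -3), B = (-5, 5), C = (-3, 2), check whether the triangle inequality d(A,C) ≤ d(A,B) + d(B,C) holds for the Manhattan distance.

d(A,B) = 3 + 8 = 11, d(B,C) = 2 + 3 = 5, d(A,C) = 1 + 5 = 6.
d(A,C) = 6 ≤ 11 + 5 = 16. Triangle inequality is satisfied.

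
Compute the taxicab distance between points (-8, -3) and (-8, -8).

Σ|x_i - y_i| = |-8 - (-8)| + |-3 - (-8)| = 0 + 5 = 5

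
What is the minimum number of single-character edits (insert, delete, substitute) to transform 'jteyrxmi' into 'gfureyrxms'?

Let D[i][j] be the edit distance between the first i characters of 'jteyrxmi' and the first j characters of 'gfureyrxms', with D[i][0] = i, D[0][j] = j, and D[i][j] = D[i-1][j-1] if the characters match, else 1 + min(D[i-1][j], D[i][j-1], D[i-1][j-1]). Filling the table (rows: prefixes of 'jteyrxmi', columns: prefixes of 'gfureyrxms'):
     ε  g  f  u  r  e  y  r  x  m  s
  ε  0  1  2  3  4  5  6  7  8  9 10
  j  1  1  2  3  4  5  6  7  8  9 10
  t  2  2  2  3  4  5  6  7  8  9 10
  e  3  3  3  3  4  4  5  6  7  8  9
  y  4  4  4  4  4  5  4  5  6  7  8
  r  5  5  5  5  4  5  5  4  5  6  7
  x  6  6  6  6  5  5  6  5  4  5  6
  m  7  7  7  7  6  6  6  6  5  4  5
  i  8  8  8  8  7  7  7  7  6  5  5
The bottom-right entry gives D[8][10] = 5, so no sequence of fewer than 5 edits works. Backtracking through the table gives one optimal edit sequence (5 edits):
  jteyrxmi → gjteyrxmi (ins g @1)
  gjteyrxmi → gfjteyrxmi (ins f @2)
  gfjteyrxmi → gfuteyrxmi (sub j→u @3)
  gfuteyrxmi → gfureyrxmi (sub t→r @4)
  gfureyrxmi → gfureyrxms (sub i→s @10)
Edit distance = 5.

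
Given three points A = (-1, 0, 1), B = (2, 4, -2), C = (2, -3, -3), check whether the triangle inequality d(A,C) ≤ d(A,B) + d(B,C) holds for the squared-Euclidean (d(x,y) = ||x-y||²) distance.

d(A,B) = 3² + 4² + 3² = 34, d(B,C) = 0² + 7² + 1² = 50, d(A,C) = 3² + 3² + 4² = 34.
d(A,C) = 34 ≤ 34 + 50 = 84. Triangle inequality is satisfied.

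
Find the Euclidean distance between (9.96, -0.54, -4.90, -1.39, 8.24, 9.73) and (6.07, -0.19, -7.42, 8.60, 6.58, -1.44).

√(Σ(x_i - y_i)²) = √((9.96 - 6.07)² + (-0.54 - (-0.19))² + (-4.9 - (-7.42))² + (-1.39 - 8.6)² + (8.24 - 6.58)² + (9.73 - (-1.44))²)
= √(3.89² + (-0.35)² + 2.52² + (-9.99)² + 1.66² + 11.17²) = √(15.1321 + 0.1225 + 6.3504 + 99.8001 + 2.7556 + 124.7689) = √248.9296 ≈ 15.7775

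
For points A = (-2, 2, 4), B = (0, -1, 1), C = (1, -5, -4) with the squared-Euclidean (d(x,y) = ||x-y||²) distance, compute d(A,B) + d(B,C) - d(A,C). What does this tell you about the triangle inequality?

d(A,B) = 2² + 3² + 3² = 22, d(B,C) = 1² + 4² + 5² = 42, d(A,C) = 3² + 7² + 8² = 122.
d(A,B) + d(B,C) - d(A,C) = 22 + 42 - 122 = 64 - 122 = -58. This is < 0, so the triangle inequality FAILS for these points (squared-Euclidean is not a metric).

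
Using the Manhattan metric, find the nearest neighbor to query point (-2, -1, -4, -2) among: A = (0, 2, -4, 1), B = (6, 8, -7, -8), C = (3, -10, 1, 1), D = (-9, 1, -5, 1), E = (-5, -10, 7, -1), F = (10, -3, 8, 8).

Distances: d(A) = 8, d(B) = 26, d(C) = 22, d(D) = 13, d(E) = 24, d(F) = 36. Nearest: A = (0, 2, -4, 1) with distance 8.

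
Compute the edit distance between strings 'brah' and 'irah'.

Let D[i][j] be the edit distance between the first i characters of 'brah' and the first j characters of 'irah', with D[i][0] = i, D[0][j] = j, and D[i][j] = D[i-1][j-1] if the characters match, else 1 + min(D[i-1][j], D[i][j-1], D[i-1][j-1]). Filling the table (rows: prefixes of 'brah', columns: prefixes of 'irah'):
     ε  i  r  a  h
  ε  0  1  2  3  4
  b  1  1  2  3  4
  r  2  2  1  2  3
  a  3  3  2  1  2
  h  4  4  3  2  1
The bottom-right entry gives D[4][4] = 1, so no sequence of fewer than 1 edit works. Backtracking through the table gives one optimal edit sequence (1 edit):
  brah → irah (sub b→i @1)
Edit distance = 1.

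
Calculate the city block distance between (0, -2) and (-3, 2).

Σ|x_i - y_i| = |0 - (-3)| + |-2 - 2| = 3 + 4 = 7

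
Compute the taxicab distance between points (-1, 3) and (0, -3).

Σ|x_i - y_i| = |-1 - 0| + |3 - (-3)| = 1 + 6 = 7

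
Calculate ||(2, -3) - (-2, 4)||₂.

√(Σ(x_i - y_i)²) = √((2 - (-2))² + (-3 - 4)²)
= √(4² + (-7)²) = √(16 + 49) = √65 ≈ 8.0623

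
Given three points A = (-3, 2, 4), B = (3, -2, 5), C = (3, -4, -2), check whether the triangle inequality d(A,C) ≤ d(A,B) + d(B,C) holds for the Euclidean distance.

d(A,B) = √(6² + 4² + 1²) = √53 ≈ 7.2801, d(B,C) = √(0² + 2² + 7²) = √53 ≈ 7.2801, d(A,C) = √(6² + 6² + 6²) = √108 ≈ 10.3923.
d(A,C) ≈ 10.3923 ≤ 7.2801 + 7.2801 = 14.5602. Triangle inequality is satisfied.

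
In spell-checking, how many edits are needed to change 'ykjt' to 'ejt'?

Let D[i][j] be the edit distance between the first i characters of 'ykjt' and the first j characters of 'ejt', with D[i][0] = i, D[0][j] = j, and D[i][j] = D[i-1][j-1] if the characters match, else 1 + min(D[i-1][j], D[i][j-1], D[i-1][j-1]). Filling the table (rows: prefixes of 'ykjt', columns: prefixes of 'ejt'):
     ε  e  j  t
  ε  0  1  2  3
  y  1  1  2  3
  k  2  2  2  3
  j  3  3  2  3
  t  4  4  3  2
The bottom-right entry gives D[4][3] = 2, so no sequence of fewer than 2 edits works. Backtracking through the table gives one optimal edit sequence (2 edits):
  ykjt → kjt (del y @1)
  kjt → ejt (sub k→e @1)
Edit distance = 2.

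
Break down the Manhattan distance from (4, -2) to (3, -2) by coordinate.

Σ|x_i - y_i| = |4 - 3| + |-2 - (-2)| = 1 + 0 = 1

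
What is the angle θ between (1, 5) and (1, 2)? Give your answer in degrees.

With u = (1, 5), v = (1, 2):
u·v = 1·1 + 5·2 = 1 + 10 = 11.
|u| = √(1² + 5²) = √26, |v| = √(1² + 2²) = √5, so |u||v| = √(26·5) = √130.
cos θ = (u·v)/(|u||v|) = 11/√130 ≈ 0.964764
θ = arccos(0.964764) ≈ 15.26°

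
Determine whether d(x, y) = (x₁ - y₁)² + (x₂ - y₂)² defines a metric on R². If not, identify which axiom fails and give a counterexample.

No. The squared Euclidean distance fails the triangle inequality. Counterexample: x = (0, 0), y = (1, 3), z = (2, 6). d(x,z) = 2² + 6² = 40, but d(x,y) + d(y,z) = (1² + 3²) + (1² + 3²) = 10 + 10 = 20. Since 40 > 20, the triangle inequality is violated. (Note: √d, the ordinary Euclidean distance, IS a metric.)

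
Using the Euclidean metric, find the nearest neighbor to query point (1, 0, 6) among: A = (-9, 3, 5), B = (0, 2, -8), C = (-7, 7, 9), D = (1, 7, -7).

Distances: d(A) ≈ 10.4881, d(B) ≈ 14.1774, d(C) ≈ 11.0454, d(D) ≈ 14.7648. Nearest: A = (-9, 3, 5) with distance 10.4881.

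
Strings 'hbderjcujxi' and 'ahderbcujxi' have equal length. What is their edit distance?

Let D[i][j] be the edit distance between the first i characters of 'hbderjcujxi' and the first j characters of 'ahderbcujxi', with D[i][0] = i, D[0][j] = j, and D[i][j] = D[i-1][j-1] if the characters match, else 1 + min(D[i-1][j], D[i][j-1], D[i-1][j-1]). Filling the table (rows: prefixes of 'hbderjcujxi', columns: prefixes of 'ahderbcujxi'):
     ε  a  h  d  e  r  b  c  u  j  x  i
  ε  0  1  2  3  4  5  6  7  8  9 10 11
  h  1  1  1  2  3  4  5  6  7  8  9 10
  b  2  2  2  2  3  4  4  5  6  7  8  9
  d  3  3  3  2  3  4  5  5  6  7  8  9
  e  4  4  4  3  2  3  4  5  6  7  8  9
  r  5  5  5  4  3  2  3  4  5  6  7  8
  j  6  6  6  5  4  3  3  4  5  5  6  7
  c  7  7  7  6  5  4  4  3  4  5  6  7
  u  8  8  8  7  6  5  5  4  3  4  5  6
  j  9  9  9  8  7  6  6  5  4  3  4  5
  x 10 10 10  9  8  7  7  6  5  4  3  4
  i 11 11 11 10  9  8  8  7  6  5  4  3
The bottom-right entry gives D[11][11] = 3, so no sequence of fewer than 3 edits works. Backtracking through the table gives one optimal edit sequence (3 edits):
  hbderjcujxi → abderjcujxi (sub h→a @1)
  abderjcujxi → ahderjcujxi (sub b→h @2)
  ahderjcujxi → ahderbcujxi (sub j→b @6)
Edit distance = 3.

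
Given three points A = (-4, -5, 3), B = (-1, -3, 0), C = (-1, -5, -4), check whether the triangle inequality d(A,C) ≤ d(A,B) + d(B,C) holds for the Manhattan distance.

d(A,B) = 3 + 2 + 3 = 8, d(B,C) = 0 + 2 + 4 = 6, d(A,C) = 3 + 0 + 7 = 10.
d(A,C) = 10 ≤ 8 + 6 = 14. Triangle inequality is satisfied.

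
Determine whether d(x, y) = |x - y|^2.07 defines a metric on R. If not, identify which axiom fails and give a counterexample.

No. d(x,y) = |x-y|^2.07 fails the triangle inequality since p = 2.07 > 1. Counterexample: x = -2, y = 6, z = 16. d(x,z) = |-2 - 16|^2.07 = 18^2.07 ≈ 396.6561, but d(x,y) + d(y,z) = 8^2.07 + 10^2.07 ≈ 74.028 + 117.4898 = 191.5178. Since 396.6561 > 191.5178, the triangle inequality is violated.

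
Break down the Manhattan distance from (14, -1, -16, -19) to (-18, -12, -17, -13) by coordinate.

Σ|x_i - y_i| = |14 - (-18)| + |-1 - (-12)| + |-16 - (-17)| + |-19 - (-13)| = 32 + 11 + 1 + 6 = 50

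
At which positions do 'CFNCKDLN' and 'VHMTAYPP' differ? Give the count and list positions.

Differing positions: 1, 2, 3, 4, 5, 6, 7, 8. Hamming distance = 8.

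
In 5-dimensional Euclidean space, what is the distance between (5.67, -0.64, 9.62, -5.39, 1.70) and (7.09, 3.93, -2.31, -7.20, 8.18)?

√(Σ(x_i - y_i)²) = √((5.67 - 7.09)² + (-0.64 - 3.93)² + (9.62 - (-2.31))² + (-5.39 - (-7.2))² + (1.7 - 8.18)²)
= √((-1.42)² + (-4.57)² + 11.93² + 1.81² + (-6.48)²) = √(2.0164 + 20.8849 + 142.3249 + 3.2761 + 41.9904) = √210.4927 ≈ 14.5084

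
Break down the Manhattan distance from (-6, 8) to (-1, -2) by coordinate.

Σ|x_i - y_i| = |-6 - (-1)| + |8 - (-2)| = 5 + 10 = 15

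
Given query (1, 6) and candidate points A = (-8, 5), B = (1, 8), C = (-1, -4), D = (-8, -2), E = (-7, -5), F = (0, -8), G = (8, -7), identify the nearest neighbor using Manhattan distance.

Distances: d(A) = 10, d(B) = 2, d(C) = 12, d(D) = 17, d(E) = 19, d(F) = 15, d(G) = 20. Nearest: B = (1, 8) with distance 2.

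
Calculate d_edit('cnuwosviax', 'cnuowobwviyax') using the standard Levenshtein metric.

Let D[i][j] be the edit distance between the first i characters of 'cnuwosviax' and the first j characters of 'cnuowobwviyax', with D[i][0] = i, D[0][j] = j, and D[i][j] = D[i-1][j-1] if the characters match, else 1 + min(D[i-1][j], D[i][j-1], D[i-1][j-1]). Filling the table (rows: prefixes of 'cnuwosviax', columns: prefixes of 'cnuowobwviyax'):
     ε  c  n  u  o  w  o  b  w  v  i  y  a  x
  ε  0  1  2  3  4  5  6  7  8  9 10 11 12 13
  c  1  0  1  2  3  4  5  6  7  8  9 10 11 12
  n  2  1  0  1  2  3  4  5  6  7  8  9 10 11
  u  3  2  1  0  1  2  3  4  5  6  7  8  9 10
  w  4  3  2  1  1  1  2  3  4  5  6  7  8  9
  o  5  4  3  2  1  2  1  2  3  4  5  6  7  8
  s  6  5  4  3  2  2  2  2  3  4  5  6  7  8
  v  7  6  5  4  3  3  3  3  3  3  4  5  6  7
  i  8  7  6  5  4  4  4  4  4  4  3  4  5  6
  a  9  8  7  6  5  5  5  5  5  5  4  4  4  5
  x 10  9  8  7  6  6  6  6  6  6  5  5  5  4
The bottom-right entry gives D[10][13] = 4, so no sequence of fewer than 4 edits works. Backtracking through the table gives one optimal edit sequence (4 edits):
  cnuwosviax → cnuowosviax (ins o @4)
  cnuowosviax → cnuowobsviax (ins b @7)
  cnuowobsviax → cnuowobwviax (sub s→w @8)
  cnuowobwviax → cnuowobwviyax (ins y @11)
Edit distance = 4.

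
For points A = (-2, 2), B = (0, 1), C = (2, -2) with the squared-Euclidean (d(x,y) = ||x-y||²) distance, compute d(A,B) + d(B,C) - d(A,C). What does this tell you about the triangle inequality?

d(A,B) = 2² + 1² = 5, d(B,C) = 2² + 3² = 13, d(A,C) = 4² + 4² = 32.
d(A,B) + d(B,C) - d(A,C) = 5 + 13 - 32 = 18 - 32 = -14. This is < 0, so the triangle inequality FAILS for these points (squared-Euclidean is not a metric).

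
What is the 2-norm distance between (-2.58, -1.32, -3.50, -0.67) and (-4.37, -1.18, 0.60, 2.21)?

(Σ|x_i - y_i|^2)^(1/2) = (|-2.58 - (-4.37)|^2 + |-1.32 - (-1.18)|^2 + |-3.5 - 0.6|^2 + |-0.67 - 2.21|^2)^(1/2)
= (1.79^2 + 0.14^2 + 4.1^2 + 2.88^2)^(1/2) = (3.2041 + 0.0196 + 16.81 + 8.2944)^(1/2) = (28.3281)^(1/2) ≈ 5.3224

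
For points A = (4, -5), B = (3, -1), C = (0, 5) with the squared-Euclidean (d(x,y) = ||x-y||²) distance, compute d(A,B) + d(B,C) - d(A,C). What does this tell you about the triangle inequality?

d(A,B) = 1² + 4² = 17, d(B,C) = 3² + 6² = 45, d(A,C) = 4² + 10² = 116.
d(A,B) + d(B,C) - d(A,C) = 17 + 45 - 116 = 62 - 116 = -54. This is < 0, so the triangle inequality FAILS for these points (squared-Euclidean is not a metric).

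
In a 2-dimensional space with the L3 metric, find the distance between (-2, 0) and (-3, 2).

(Σ|x_i - y_i|^3)^(1/3) = (|-2 - (-3)|^3 + |0 - 2|^3)^(1/3)
= (1^3 + 2^3)^(1/3) = (1 + 8)^(1/3) = (9)^(1/3) ≈ 2.0801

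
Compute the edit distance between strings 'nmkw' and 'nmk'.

Let D[i][j] be the edit distance between the first i characters of 'nmkw' and the first j characters of 'nmk', with D[i][0] = i, D[0][j] = j, and D[i][j] = D[i-1][j-1] if the characters match, else 1 + min(D[i-1][j], D[i][j-1], D[i-1][j-1]). Filling the table (rows: prefixes of 'nmkw', columns: prefixes of 'nmk'):
     ε  n  m  k
  ε  0  1  2  3
  n  1  0  1  2
  m  2  1  0  1
  k  3  2  1  0
  w  4  3  2  1
The bottom-right entry gives D[4][3] = 1, so no sequence of fewer than 1 edit works. Backtracking through the table gives one optimal edit sequence (1 edit):
  nmkw → nmk (del w @4)
Edit distance = 1.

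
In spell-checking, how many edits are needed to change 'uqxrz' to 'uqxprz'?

Let D[i][j] be the edit distance between the first i characters of 'uqxrz' and the first j characters of 'uqxprz', with D[i][0] = i, D[0][j] = j, and D[i][j] = D[i-1][j-1] if the characters match, else 1 + min(D[i-1][j], D[i][j-1], D[i-1][j-1]). Filling the table (rows: prefixes of 'uqxrz', columns: prefixes of 'uqxprz'):
     ε  u  q  x  p  r  z
  ε  0  1  2  3  4  5  6
  u  1  0  1  2  3  4  5
  q  2  1  0  1  2  3  4
  x  3  2  1  0  1  2  3
  r  4  3  2  1  1  1  2
  z  5  4  3  2  2  2  1
The bottom-right entry gives D[5][6] = 1, so no sequence of fewer than 1 edit works. Backtracking through the table gives one optimal edit sequence (1 edit):
  uqxrz → uqxprz (ins p @4)
Edit distance = 1.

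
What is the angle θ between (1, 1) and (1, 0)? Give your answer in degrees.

With u = (1, 1), v = (1, 0):
u·v = 1·1 + 1·0 = 1 + 0 = 1.
|u| = √(1² + 1²) = √2, |v| = √(1² + 0²) = √1, so |u||v| = √(2·1) = √2.
cos θ = (u·v)/(|u||v|) = 1/√2 ≈ 0.707107
θ = arccos(0.707107) ≈ 45°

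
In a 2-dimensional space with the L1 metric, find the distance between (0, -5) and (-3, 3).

Σ|x_i - y_i| = |0 - (-3)| + |-5 - 3| = 3 + 8 = 11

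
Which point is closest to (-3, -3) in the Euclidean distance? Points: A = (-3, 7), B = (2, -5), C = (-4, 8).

Distances: d(A) = 10, d(B) ≈ 5.3852, d(C) ≈ 11.0454. Nearest: B = (2, -5) with distance 5.3852.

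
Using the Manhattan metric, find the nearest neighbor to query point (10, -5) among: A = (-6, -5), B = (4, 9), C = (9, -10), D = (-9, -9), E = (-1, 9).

Distances: d(A) = 16, d(B) = 20, d(C) = 6, d(D) = 23, d(E) = 25. Nearest: C = (9, -10) with distance 6.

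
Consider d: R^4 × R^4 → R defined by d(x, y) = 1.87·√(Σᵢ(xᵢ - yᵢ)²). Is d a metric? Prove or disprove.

Yes. The L2 (Euclidean) norm induces a metric on R^4, and multiplying a metric by a positive constant 1.87 > 0 preserves all four axioms: non-negativity (1.87·||x-y|| ≥ 0), identity (1.87·||x-y|| = 0 ⟺ ||x-y|| = 0 ⟺ x = y), symmetry (||x-y|| = ||y-x||), and the triangle inequality (1.87·||x-z|| ≤ 1.87·||x-y|| + 1.87·||y-z||). So d is a metric.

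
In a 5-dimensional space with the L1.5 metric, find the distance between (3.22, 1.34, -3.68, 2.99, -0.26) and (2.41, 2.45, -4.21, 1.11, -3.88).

(Σ|x_i - y_i|^1.5)^(1/1.5) = (|3.22 - 2.41|^1.5 + |1.34 - 2.45|^1.5 + |-3.68 - (-4.21)|^1.5 + |2.99 - 1.11|^1.5 + |-0.26 - (-3.88)|^1.5)^(1/1.5)
= (0.81^1.5 + 1.11^1.5 + 0.53^1.5 + 1.88^1.5 + 3.62^1.5)^(1/1.5) ≈ (0.729 + 1.1695 + 0.3858 + 2.5777 + 6.8875)^(1/1.5) = (11.7495)^(1/1.5) ≈ 5.1683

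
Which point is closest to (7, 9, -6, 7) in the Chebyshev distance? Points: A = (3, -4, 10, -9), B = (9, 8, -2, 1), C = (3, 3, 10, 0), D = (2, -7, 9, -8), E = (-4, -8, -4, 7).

Distances: d(A) = 16, d(B) = 6, d(C) = 16, d(D) = 16, d(E) = 17. Nearest: B = (9, 8, -2, 1) with distance 6.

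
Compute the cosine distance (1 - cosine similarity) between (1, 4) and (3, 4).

With u = (1, 4), v = (3, 4):
u·v = 1·3 + 4·4 = 3 + 16 = 19.
|u| = √(1² + 4²) = √17, |v| = √(3² + 4²) = √25, so |u||v| = √(17·25) = √425.
cos θ = (u·v)/(|u||v|) = 19/√425 ≈ 0.9216
Cosine distance = 1 - cos θ ≈ 1 - 0.9216 = 0.0784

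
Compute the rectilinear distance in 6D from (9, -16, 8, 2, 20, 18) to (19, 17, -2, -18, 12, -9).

Σ|x_i - y_i| = |9 - 19| + |-16 - 17| + |8 - (-2)| + |2 - (-18)| + |20 - 12| + |18 - (-9)| = 10 + 33 + 10 + 20 + 8 + 27 = 108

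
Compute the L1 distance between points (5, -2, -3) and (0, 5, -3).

Σ|x_i - y_i| = |5 - 0| + |-2 - 5| + |-3 - (-3)| = 5 + 7 + 0 = 12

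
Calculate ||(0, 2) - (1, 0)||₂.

√(Σ(x_i - y_i)²) = √((0 - 1)² + (2 - 0)²)
= √((-1)² + 2²) = √(1 + 4) = √5 ≈ 2.2361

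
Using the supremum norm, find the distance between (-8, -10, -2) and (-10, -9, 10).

max(|x_i - y_i|) = max(|-8 - (-10)|, |-10 - (-9)|, |-2 - 10|) = max(2, 1, 12) = 12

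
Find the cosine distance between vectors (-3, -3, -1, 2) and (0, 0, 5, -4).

With u = (-3, -3, -1, 2), v = (0, 0, 5, -4):
u·v = (-3)·0 + (-3)·0 + (-1)·5 + 2·(-4) = 0 + 0 + (-5) + (-8) = -13.
|u| = √((-3)² + (-3)² + (-1)² + 2²) = √23, |v| = √(0² + 0² + 5² + (-4)²) = √41, so |u||v| = √(23·41) = √943.
cos θ = (u·v)/(|u||v|) = -13/√943 ≈ -0.4233
Cosine distance = 1 - cos θ ≈ 1 - (-0.4233) = 1.4233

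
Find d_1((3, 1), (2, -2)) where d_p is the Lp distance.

Σ|x_i - y_i| = |3 - 2| + |1 - (-2)| = 1 + 3 = 4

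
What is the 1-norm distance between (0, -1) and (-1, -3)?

Σ|x_i - y_i| = |0 - (-1)| + |-1 - (-3)| = 1 + 2 = 3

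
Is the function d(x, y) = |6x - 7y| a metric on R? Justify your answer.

No. d fails symmetry: d(8, 9) = |6·8 - 7·9| = |-15| = 15, but d(9, 8) = |6·9 - 7·8| = |-2| = 2. Since 15 ≠ 2, d(x,y) ≠ d(y,x) in general.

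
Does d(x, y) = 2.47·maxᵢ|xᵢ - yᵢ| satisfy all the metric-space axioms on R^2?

Yes. The L∞ (Chebyshev) norm induces a metric on R^2, and multiplying a metric by a positive constant 2.47 > 0 preserves all four axioms: non-negativity (2.47·||x-y|| ≥ 0), identity (2.47·||x-y|| = 0 ⟺ ||x-y|| = 0 ⟺ x = y), symmetry (||x-y|| = ||y-x||), and the triangle inequality (2.47·||x-z|| ≤ 2.47·||x-y|| + 2.47·||y-z||). So d is a metric.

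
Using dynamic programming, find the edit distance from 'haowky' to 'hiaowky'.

Let D[i][j] be the edit distance between the first i characters of 'haowky' and the first j characters of 'hiaowky', with D[i][0] = i, D[0][j] = j, and D[i][j] = D[i-1][j-1] if the characters match, else 1 + min(D[i-1][j], D[i][j-1], D[i-1][j-1]). Filling the table (rows: prefixes of 'haowky', columns: prefixes of 'hiaowky'):
     ε  h  i  a  o  w  k  y
  ε  0  1  2  3  4  5  6  7
  h  1  0  1  2  3  4  5  6
  a  2  1  1  1  2  3  4  5
  o  3  2  2  2  1  2  3  4
  w  4  3  3  3  2  1  2  3
  k  5  4  4  4  3  2  1  2
  y  6  5  5  5  4  3  2  1
The bottom-right entry gives D[6][7] = 1, so no sequence of fewer than 1 edit works. Backtracking through the table gives one optimal edit sequence (1 edit):
  haowky → hiaowky (ins i @2)
Edit distance = 1.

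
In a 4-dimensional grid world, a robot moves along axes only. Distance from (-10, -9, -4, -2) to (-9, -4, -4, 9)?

Σ|x_i - y_i| = |-10 - (-9)| + |-9 - (-4)| + |-4 - (-4)| + |-2 - 9| = 1 + 5 + 0 + 11 = 17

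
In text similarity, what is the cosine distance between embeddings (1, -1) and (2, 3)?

With u = (1, -1), v = (2, 3):
u·v = 1·2 + (-1)·3 = 2 + (-3) = -1.
|u| = √(1² + (-1)²) = √2, |v| = √(2² + 3²) = √13, so |u||v| = √(2·13) = √26.
cos θ = (u·v)/(|u||v|) = -1/√26 ≈ -0.1961
Cosine distance = 1 - cos θ ≈ 1 - (-0.1961) = 1.1961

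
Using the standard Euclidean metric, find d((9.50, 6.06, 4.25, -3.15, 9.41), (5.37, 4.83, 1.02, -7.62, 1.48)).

√(Σ(x_i - y_i)²) = √((9.5 - 5.37)² + (6.06 - 4.83)² + (4.25 - 1.02)² + (-3.15 - (-7.62))² + (9.41 - 1.48)²)
= √(4.13² + 1.23² + 3.23² + 4.47² + 7.93²) = √(17.0569 + 1.5129 + 10.4329 + 19.9809 + 62.8849) = √111.8685 ≈ 10.5768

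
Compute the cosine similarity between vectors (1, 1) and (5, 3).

With u = (1, 1), v = (5, 3):
u·v = 1·5 + 1·3 = 5 + 3 = 8.
|u| = √(1² + 1²) = √2, |v| = √(5² + 3²) = √34, so |u||v| = √(2·34) = √68.
cos θ = (u·v)/(|u||v|) = 8/√68 ≈ 0.9701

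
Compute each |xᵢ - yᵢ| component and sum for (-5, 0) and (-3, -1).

Σ|x_i - y_i| = |-5 - (-3)| + |0 - (-1)| = 2 + 1 = 3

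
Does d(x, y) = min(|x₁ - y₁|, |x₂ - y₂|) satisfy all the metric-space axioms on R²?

No. d fails identity of indiscernibles: take x = (-1, 0) and y = (-1, 3). Then d(x,y) = min(|-1 - (-1)|, |0 - 3|) = min(0, 3) = 0, yet x ≠ y.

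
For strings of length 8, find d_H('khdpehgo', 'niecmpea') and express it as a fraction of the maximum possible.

Differing positions: 1, 2, 3, 4, 5, 6, 7, 8. Hamming distance = 8. The maximum possible Hamming distance for length-8 strings is 8, so d_H/8 = 8/8 = 1.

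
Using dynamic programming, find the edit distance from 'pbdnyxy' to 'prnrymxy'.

Let D[i][j] be the edit distance between the first i characters of 'pbdnyxy' and the first j characters of 'prnrymxy', with D[i][0] = i, D[0][j] = j, and D[i][j] = D[i-1][j-1] if the characters match, else 1 + min(D[i-1][j], D[i][j-1], D[i-1][j-1]). Filling the table (rows: prefixes of 'pbdnyxy', columns: prefixes of 'prnrymxy'):
     ε  p  r  n  r  y  m  x  y
  ε  0  1  2  3  4  5  6  7  8
  p  1  0  1  2  3  4  5  6  7
  b  2  1  1  2  3  4  5  6  7
  d  3  2  2  2  3  4  5  6  7
  n  4  3  3  2  3  4  5  6  7
  y  5  4  4  3  3  3  4  5  6
  x  6  5  5  4  4  4  4  4  5
  y  7  6  6  5  5  4  5  5  4
The bottom-right entry gives D[7][8] = 4, so no sequence of fewer than 4 edits works. Backtracking through the table gives one optimal edit sequence (4 edits):
  pbdnyxy → prdnyxy (sub b→r @2)
  prdnyxy → prnnyxy (sub d→n @3)
  prnnyxy → prnryxy (sub n→r @4)
  prnryxy → prnrymxy (ins m @6)
Edit distance = 4.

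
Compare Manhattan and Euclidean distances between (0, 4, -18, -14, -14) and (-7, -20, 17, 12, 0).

L1 = |0 - (-7)| + |4 - (-20)| + |-18 - 17| + |-14 - 12| + |-14 - 0| = 7 + 24 + 35 + 26 + 14 = 106
L2 = √(7² + 24² + 35² + 26² + 14²) = √2722 ≈ 52.1728
L1 ≥ L2 always (equality iff movement is along one axis); L1 > L2 here.
Ratio L1/L2 = 106/√2722 ≈ 2.0317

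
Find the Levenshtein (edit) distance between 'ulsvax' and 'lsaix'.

Let D[i][j] be the edit distance between the first i characters of 'ulsvax' and the first j characters of 'lsaix', with D[i][0] = i, D[0][j] = j, and D[i][j] = D[i-1][j-1] if the characters match, else 1 + min(D[i-1][j], D[i][j-1], D[i-1][j-1]). Filling the table (rows: prefixes of 'ulsvax', columns: prefixes of 'lsaix'):
     ε  l  s  a  i  x
  ε  0  1  2  3  4  5
  u  1  1  2  3  4  5
  l  2  1  2  3  4  5
  s  3  2  1  2  3  4
  v  4  3  2  2  3  4
  a  5  4  3  2  3  4
  x  6  5  4  3  3  3
The bottom-right entry gives D[6][5] = 3, so no sequence of fewer than 3 edits works. Backtracking through the table gives one optimal edit sequence (3 edits):
  ulsvax → lsvax (del u @1)
  lsvax → lsaax (sub v→a @3)
  lsaax → lsaix (sub a→i @4)
Edit distance = 3.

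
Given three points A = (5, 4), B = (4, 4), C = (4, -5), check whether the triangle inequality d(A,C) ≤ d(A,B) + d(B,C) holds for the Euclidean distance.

d(A,B) = √(1² + 0²) = √1 = 1, d(B,C) = √(0² + 9²) = √81 = 9, d(A,C) = √(1² + 9²) = √82 ≈ 9.0554.
d(A,C) ≈ 9.0554 ≤ 1 + 9 = 10. Triangle inequality is satisfied.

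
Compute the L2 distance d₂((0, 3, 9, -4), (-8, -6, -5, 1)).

√(Σ(x_i - y_i)²) = √((0 - (-8))² + (3 - (-6))² + (9 - (-5))² + (-4 - 1)²)
= √(8² + 9² + 14² + (-5)²) = √(64 + 81 + 196 + 25) = √366 ≈ 19.1311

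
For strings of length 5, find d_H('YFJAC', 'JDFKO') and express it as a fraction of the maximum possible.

Differing positions: 1, 2, 3, 4, 5. Hamming distance = 5. The maximum possible Hamming distance for length-5 strings is 5, so d_H/5 = 5/5 = 1.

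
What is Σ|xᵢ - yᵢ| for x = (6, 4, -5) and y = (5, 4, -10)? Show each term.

Σ|x_i - y_i| = |6 - 5| + |4 - 4| + |-5 - (-10)| = 1 + 0 + 5 = 6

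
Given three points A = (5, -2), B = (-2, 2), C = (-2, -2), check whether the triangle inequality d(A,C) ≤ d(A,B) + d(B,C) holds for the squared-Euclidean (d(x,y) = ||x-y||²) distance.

d(A,B) = 7² + 4² = 65, d(B,C) = 0² + 4² = 16, d(A,C) = 7² + 0² = 49.
d(A,C) = 49 ≤ 65 + 16 = 81. Triangle inequality is satisfied.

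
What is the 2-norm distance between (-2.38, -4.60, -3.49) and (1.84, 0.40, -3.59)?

(Σ|x_i - y_i|^2)^(1/2) = (|-2.38 - 1.84|^2 + |-4.6 - 0.4|^2 + |-3.49 - (-3.59)|^2)^(1/2)
= (4.22^2 + 5^2 + 0.1^2)^(1/2) = (17.8084 + 25 + 0.01)^(1/2) = (42.8184)^(1/2) ≈ 6.5436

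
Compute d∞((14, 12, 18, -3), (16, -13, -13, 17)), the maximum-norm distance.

max(|x_i - y_i|) = max(|14 - 16|, |12 - (-13)|, |18 - (-13)|, |-3 - 17|) = max(2, 25, 31, 20) = 31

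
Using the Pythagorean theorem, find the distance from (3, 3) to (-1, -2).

√(Σ(x_i - y_i)²) = √((3 - (-1))² + (3 - (-2))²)
= √(4² + 5²) = √(16 + 25) = √41 ≈ 6.4031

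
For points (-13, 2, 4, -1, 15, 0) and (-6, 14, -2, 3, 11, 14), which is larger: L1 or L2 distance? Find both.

L1 = |-13 - (-6)| + |2 - 14| + |4 - (-2)| + |-1 - 3| + |15 - 11| + |0 - 14| = 7 + 12 + 6 + 4 + 4 + 14 = 47
L2 = √(7² + 12² + 6² + 4² + 4² + 14²) = √457 ≈ 21.3776
L1 ≥ L2 always (equality iff movement is along one axis); L1 > L2 here.
Ratio L1/L2 = 47/√457 ≈ 2.1986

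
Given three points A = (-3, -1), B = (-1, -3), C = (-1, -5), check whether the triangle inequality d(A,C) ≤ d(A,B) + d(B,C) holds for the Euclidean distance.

d(A,B) = √(2² + 2²) = √8 ≈ 2.8284, d(B,C) = √(0² + 2²) = √4 = 2, d(A,C) = √(2² + 4²) = √20 ≈ 4.4721.
d(A,C) ≈ 4.4721 ≤ 2.8284 + 2 = 4.8284. Triangle inequality is satisfied.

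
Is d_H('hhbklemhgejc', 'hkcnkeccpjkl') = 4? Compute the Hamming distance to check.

Differing positions: 2, 3, 4, 5, 7, 8, 9, 10, 11, 12. Hamming distance = 10, so the claim that d_H = 4 is false.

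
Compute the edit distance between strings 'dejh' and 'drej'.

Let D[i][j] be the edit distance between the first i characters of 'dejh' and the first j characters of 'drej', with D[i][0] = i, D[0][j] = j, and D[i][j] = D[i-1][j-1] if the characters match, else 1 + min(D[i-1][j], D[i][j-1], D[i-1][j-1]). Filling the table (rows: prefixes of 'dejh', columns: prefixes of 'drej'):
     ε  d  r  e  j
  ε  0  1  2  3  4
  d  1  0  1  2  3
  e  2  1  1  1  2
  j  3  2  2  2  1
  h  4  3  3  3  2
The bottom-right entry gives D[4][4] = 2, so no sequence of fewer than 2 edits works. Backtracking through the table gives one optimal edit sequence (2 edits):
  dejh → drejh (ins r @2)
  drejh → drej (del h @5)
Edit distance = 2.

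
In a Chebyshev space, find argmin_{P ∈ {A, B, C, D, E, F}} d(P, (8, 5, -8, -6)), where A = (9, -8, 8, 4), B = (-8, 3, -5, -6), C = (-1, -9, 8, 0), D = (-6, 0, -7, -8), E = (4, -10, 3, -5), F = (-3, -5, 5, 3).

Distances: d(A) = 16, d(B) = 16, d(C) = 16, d(D) = 14, d(E) = 15, d(F) = 13. Nearest: F = (-3, -5, 5, 3) with distance 13.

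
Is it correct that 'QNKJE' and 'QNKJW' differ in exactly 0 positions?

Differing positions: 5. Hamming distance = 1, so the claim that d_H = 0 is false.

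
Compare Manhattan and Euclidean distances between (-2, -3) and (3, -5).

L1 = |-2 - 3| + |-3 - (-5)| = 5 + 2 = 7
L2 = √(5² + 2²) = √29 ≈ 5.3852
L1 ≥ L2 always (equality iff movement is along one axis); L1 > L2 here.
Ratio L1/L2 = 7/√29 ≈ 1.2999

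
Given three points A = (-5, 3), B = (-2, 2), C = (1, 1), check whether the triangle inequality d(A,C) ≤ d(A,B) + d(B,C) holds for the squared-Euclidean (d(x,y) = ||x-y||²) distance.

d(A,B) = 3² + 1² = 10, d(B,C) = 3² + 1² = 10, d(A,C) = 6² + 2² = 40.
d(A,C) = 40 > 10 + 10 = 20. Triangle inequality is VIOLATED. (Squared-Euclidean is not a metric — this is a counterexample.)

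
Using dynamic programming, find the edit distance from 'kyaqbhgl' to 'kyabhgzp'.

Let D[i][j] be the edit distance between the first i characters of 'kyaqbhgl' and the first j characters of 'kyabhgzp', with D[i][0] = i, D[0][j] = j, and D[i][j] = D[i-1][j-1] if the characters match, else 1 + min(D[i-1][j], D[i][j-1], D[i-1][j-1]). Filling the table (rows: prefixes of 'kyaqbhgl', columns: prefixes of 'kyabhgzp'):
     ε  k  y  a  b  h  g  z  p
  ε  0  1  2  3  4  5  6  7  8
  k  1  0  1  2  3  4  5  6  7
  y  2  1  0  1  2  3  4  5  6
  a  3  2  1  0  1  2  3  4  5
  q  4  3  2  1  1  2  3  4  5
  b  5  4  3  2  1  2  3  4  5
  h  6  5  4  3  2  1  2  3  4
  g  7  6  5  4  3  2  1  2  3
  l  8  7  6  5  4  3  2  2  3
The bottom-right entry gives D[8][8] = 3, so no sequence of fewer than 3 edits works. Backtracking through the table gives one optimal edit sequence (3 edits):
  kyaqbhgl → kyabhgl (del q @4)
  kyabhgl → kyabhgzl (ins z @7)
  kyabhgzl → kyabhgzp (sub l→p @8)
Edit distance = 3.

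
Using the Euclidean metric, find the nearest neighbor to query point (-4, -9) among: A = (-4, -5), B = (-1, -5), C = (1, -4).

Distances: d(A) = 4, d(B) = 5, d(C) ≈ 7.0711. Nearest: A = (-4, -5) with distance 4.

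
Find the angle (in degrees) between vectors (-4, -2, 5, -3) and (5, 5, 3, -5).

With u = (-4, -2, 5, -3), v = (5, 5, 3, -5):
u·v = (-4)·5 + (-2)·5 + 5·3 + (-3)·(-5) = (-20) + (-10) + 15 + 15 = 0.
|u| = √((-4)² + (-2)² + 5² + (-3)²) = √54, |v| = √(5² + 5² + 3² + (-5)²) = √84, so |u||v| = √(54·84) = √4536.
cos θ = (u·v)/(|u||v|) = 0/√4536 = 0 (the vectors are orthogonal)
θ = arccos(0) = 90°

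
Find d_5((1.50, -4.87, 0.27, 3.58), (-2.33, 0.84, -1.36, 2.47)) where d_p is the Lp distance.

(Σ|x_i - y_i|^5)^(1/5) = (|1.5 - (-2.33)|^5 + |-4.87 - 0.84|^5 + |0.27 - (-1.36)|^5 + |3.58 - 2.47|^5)^(1/5)
= (3.83^5 + 5.71^5 + 1.63^5 + 1.11^5)^(1/5) ≈ (824.1265 + 6069.8861 + 11.5064 + 1.6851)^(1/5) = (6907.2041)^(1/5) ≈ 5.8595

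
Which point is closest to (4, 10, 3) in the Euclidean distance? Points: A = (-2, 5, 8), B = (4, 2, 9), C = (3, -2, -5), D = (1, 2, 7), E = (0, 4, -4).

Distances: d(A) ≈ 9.2736, d(B) = 10, d(C) ≈ 14.4568, d(D) ≈ 9.434, d(E) ≈ 10.0499. Nearest: A = (-2, 5, 8) with distance 9.2736.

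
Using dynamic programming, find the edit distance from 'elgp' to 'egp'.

Let D[i][j] be the edit distance between the first i characters of 'elgp' and the first j characters of 'egp', with D[i][0] = i, D[0][j] = j, and D[i][j] = D[i-1][j-1] if the characters match, else 1 + min(D[i-1][j], D[i][j-1], D[i-1][j-1]). Filling the table (rows: prefixes of 'elgp', columns: prefixes of 'egp'):
     ε  e  g  p
  ε  0  1  2  3
  e  1  0  1  2
  l  2  1  1  2
  g  3  2  1  2
  p  4  3  2  1
The bottom-right entry gives D[4][3] = 1, so no sequence of fewer than 1 edit works. Backtracking through the table gives one optimal edit sequence (1 edit):
  elgp → egp (del l @2)
Edit distance = 1.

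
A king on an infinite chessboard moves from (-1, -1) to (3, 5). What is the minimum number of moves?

max(|x_i - y_i|) = max(|-1 - 3|, |-1 - 5|) = max(4, 6) = 6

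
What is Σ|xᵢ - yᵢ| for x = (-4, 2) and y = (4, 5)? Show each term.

Σ|x_i - y_i| = |-4 - 4| + |2 - 5| = 8 + 3 = 11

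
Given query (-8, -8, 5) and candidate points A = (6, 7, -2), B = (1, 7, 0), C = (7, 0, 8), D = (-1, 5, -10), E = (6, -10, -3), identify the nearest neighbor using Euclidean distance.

Distances: d(A) ≈ 21.6795, d(B) ≈ 18.1934, d(C) ≈ 17.2627, d(D) ≈ 21.0476, d(E) ≈ 16.2481. Nearest: E = (6, -10, -3) with distance 16.2481.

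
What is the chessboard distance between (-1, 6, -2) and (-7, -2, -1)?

max(|x_i - y_i|) = max(|-1 - (-7)|, |6 - (-2)|, |-2 - (-1)|) = max(6, 8, 1) = 8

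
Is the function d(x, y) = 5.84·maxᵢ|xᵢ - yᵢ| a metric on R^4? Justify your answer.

Yes. The L∞ (Chebyshev) norm induces a metric on R^4, and multiplying a metric by a positive constant 5.84 > 0 preserves all four axioms: non-negativity (5.84·||x-y|| ≥ 0), identity (5.84·||x-y|| = 0 ⟺ ||x-y|| = 0 ⟺ x = y), symmetry (||x-y|| = ||y-x||), and the triangle inequality (5.84·||x-z|| ≤ 5.84·||x-y|| + 5.84·||y-z||). So d is a metric.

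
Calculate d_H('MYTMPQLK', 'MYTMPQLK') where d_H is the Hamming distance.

Differing positions: none. Hamming distance = 0.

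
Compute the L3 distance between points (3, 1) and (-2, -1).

(Σ|x_i - y_i|^3)^(1/3) = (|3 - (-2)|^3 + |1 - (-1)|^3)^(1/3)
= (5^3 + 2^3)^(1/3) = (125 + 8)^(1/3) = (133)^(1/3) ≈ 5.1045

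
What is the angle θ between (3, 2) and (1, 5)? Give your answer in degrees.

With u = (3, 2), v = (1, 5):
u·v = 3·1 + 2·5 = 3 + 10 = 13.
|u| = √(3² + 2²) = √13, |v| = √(1² + 5²) = √26, so |u||v| = √(13·26) = √338.
cos θ = (u·v)/(|u||v|) = 13/√338 ≈ 0.707107
θ = arccos(0.707107) ≈ 45°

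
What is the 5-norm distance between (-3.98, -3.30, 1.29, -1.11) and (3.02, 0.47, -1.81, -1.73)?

(Σ|x_i - y_i|^5)^(1/5) = (|-3.98 - 3.02|^5 + |-3.3 - 0.47|^5 + |1.29 - (-1.81)|^5 + |-1.11 - (-1.73)|^5)^(1/5)
= (7^5 + 3.77^5 + 3.1^5 + 0.62^5)^(1/5) ≈ (16807 + 761.5646 + 286.2915 + 0.0916)^(1/5) = (17854.9477)^(1/5) ≈ 7.0852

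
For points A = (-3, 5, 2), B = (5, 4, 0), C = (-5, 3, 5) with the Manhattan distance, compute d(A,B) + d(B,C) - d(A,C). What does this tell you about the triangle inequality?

d(A,B) = 8 + 1 + 2 = 11, d(B,C) = 10 + 1 + 5 = 16, d(A,C) = 2 + 2 + 3 = 7.
d(A,B) + d(B,C) - d(A,C) = 11 + 16 - 7 = 27 - 7 = 20. This is ≥ 0, so the triangle inequality holds for these points.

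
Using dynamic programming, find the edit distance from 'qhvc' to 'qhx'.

Let D[i][j] be the edit distance between the first i characters of 'qhvc' and the first j characters of 'qhx', with D[i][0] = i, D[0][j] = j, and D[i][j] = D[i-1][j-1] if the characters match, else 1 + min(D[i-1][j], D[i][j-1], D[i-1][j-1]). Filling the table (rows: prefixes of 'qhvc', columns: prefixes of 'qhx'):
     ε  q  h  x
  ε  0  1  2  3
  q  1  0  1  2
  h  2  1  0  1
  v  3  2  1  1
  c  4  3  2  2
The bottom-right entry gives D[4][3] = 2, so no sequence of fewer than 2 edits works. Backtracking through the table gives one optimal edit sequence (2 edits):
  qhvc → qhc (del v @3)
  qhc → qhx (sub c→x @3)
Edit distance = 2.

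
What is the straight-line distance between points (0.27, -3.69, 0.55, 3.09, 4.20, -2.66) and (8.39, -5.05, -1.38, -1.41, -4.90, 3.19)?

√(Σ(x_i - y_i)²) = √((0.27 - 8.39)² + (-3.69 - (-5.05))² + (0.55 - (-1.38))² + (3.09 - (-1.41))² + (4.2 - (-4.9))² + (-2.66 - 3.19)²)
= √((-8.12)² + 1.36² + 1.93² + 4.5² + 9.1² + (-5.85)²) = √(65.9344 + 1.8496 + 3.7249 + 20.25 + 82.81 + 34.2225) = √208.7914 ≈ 14.4496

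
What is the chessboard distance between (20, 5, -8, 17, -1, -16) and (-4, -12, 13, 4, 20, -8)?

max(|x_i - y_i|) = max(|20 - (-4)|, |5 - (-12)|, |-8 - 13|, |17 - 4|, |-1 - 20|, |-16 - (-8)|) = max(24, 17, 21, 13, 21, 8) = 24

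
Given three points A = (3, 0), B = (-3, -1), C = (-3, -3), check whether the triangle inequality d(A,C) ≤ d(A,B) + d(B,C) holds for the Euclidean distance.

d(A,B) = √(6² + 1²) = √37 ≈ 6.0828, d(B,C) = √(0² + 2²) = √4 = 2, d(A,C) = √(6² + 3²) = √45 ≈ 6.7082.
d(A,C) ≈ 6.7082 ≤ 6.0828 + 2 = 8.0828. Triangle inequality is satisfied.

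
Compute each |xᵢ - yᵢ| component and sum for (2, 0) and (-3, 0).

Σ|x_i - y_i| = |2 - (-3)| + |0 - 0| = 5 + 0 = 5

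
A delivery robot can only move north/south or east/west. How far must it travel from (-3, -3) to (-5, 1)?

Σ|x_i - y_i| = |-3 - (-5)| + |-3 - 1| = 2 + 4 = 6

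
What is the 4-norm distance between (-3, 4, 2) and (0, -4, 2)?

(Σ|x_i - y_i|^4)^(1/4) = (|-3 - 0|^4 + |4 - (-4)|^4 + |2 - 2|^4)^(1/4)
= (3^4 + 8^4 + 0^4)^(1/4) = (81 + 4096 + 0)^(1/4) = (4177)^(1/4) ≈ 8.0393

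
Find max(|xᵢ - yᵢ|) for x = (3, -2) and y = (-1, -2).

max(|x_i - y_i|) = max(|3 - (-1)|, |-2 - (-2)|) = max(4, 0) = 4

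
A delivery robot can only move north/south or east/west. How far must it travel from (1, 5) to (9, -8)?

Σ|x_i - y_i| = |1 - 9| + |5 - (-8)| = 8 + 13 = 21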